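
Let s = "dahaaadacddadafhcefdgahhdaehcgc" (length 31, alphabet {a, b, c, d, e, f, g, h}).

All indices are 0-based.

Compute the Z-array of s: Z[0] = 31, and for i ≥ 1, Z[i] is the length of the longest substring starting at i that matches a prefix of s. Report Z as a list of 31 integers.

Z[0]=31
i=1: fresh scan; Z[1]=0
i=2: fresh scan; Z[2]=0
i=3: fresh scan; Z[3]=0
i=4: fresh scan; Z[4]=0
i=5: fresh scan; Z[5]=0
i=6: fresh scan; Z[6]=2 grow→box=[6,8)
i=7: min(r-i=1, Z[1]=0)=0; Z[7]=0
i=8: fresh scan; Z[8]=0
i=9: fresh scan; Z[9]=1 grow→box=[9,10)
i=10: fresh scan; Z[10]=2 grow→box=[10,12)
i=11: min(r-i=1, Z[1]=0)=0; Z[11]=0
i=12: fresh scan; Z[12]=2 grow→box=[12,14)
i=13: min(r-i=1, Z[1]=0)=0; Z[13]=0
i=14: fresh scan; Z[14]=0
i=15: fresh scan; Z[15]=0
i=16: fresh scan; Z[16]=0
i=17: fresh scan; Z[17]=0
i=18: fresh scan; Z[18]=0
i=19: fresh scan; Z[19]=1 grow→box=[19,20)
i=20: fresh scan; Z[20]=0
i=21: fresh scan; Z[21]=0
i=22: fresh scan; Z[22]=0
i=23: fresh scan; Z[23]=0
i=24: fresh scan; Z[24]=2 grow→box=[24,26)
i=25: min(r-i=1, Z[1]=0)=0; Z[25]=0
i=26: fresh scan; Z[26]=0
i=27: fresh scan; Z[27]=0
i=28: fresh scan; Z[28]=0
i=29: fresh scan; Z[29]=0
i=30: fresh scan; Z[30]=0

[31, 0, 0, 0, 0, 0, 2, 0, 0, 1, 2, 0, 2, 0, 0, 0, 0, 0, 0, 1, 0, 0, 0, 0, 2, 0, 0, 0, 0, 0, 0]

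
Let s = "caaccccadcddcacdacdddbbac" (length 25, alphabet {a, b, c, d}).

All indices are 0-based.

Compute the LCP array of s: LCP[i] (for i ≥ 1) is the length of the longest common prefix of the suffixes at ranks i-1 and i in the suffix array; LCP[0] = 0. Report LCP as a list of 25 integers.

[0, 1, 2, 2, 3, 1, 0, 1, 0, 1, 2, 2, 1, 2, 3, 1, 2, 3, 0, 1, 1, 2, 1, 2, 2]

rank | idx | suffix
   0 |   1 | aaccccadcddcacdacdddbbac
   1 |  23 | ac
   2 |   2 | accccadcddcacdacdddbbac
   3 |  13 | acdacdddbbac
   4 |  16 | acdddbbac
   5 |   7 | adcddcacdacdddbbac
   6 |  22 | bac
   7 |  21 | bbac
   8 |  24 | c
   9 |   0 | caaccccadcddcacdacdddbbac
  10 |  12 | cacdacdddbbac
  11 |   6 | cadcddcacdacdddbbac
  12 |   5 | ccadcddcacdacdddbbac
  13 |   4 | cccadcddcacdacdddbbac
  14 |   3 | ccccadcddcacdacdddbbac
  15 |  14 | cdacdddbbac
  16 |   9 | cddcacdacdddbbac
  17 |  17 | cdddbbac
  18 |  15 | dacdddbbac
  19 |  20 | dbbac
  20 |  11 | dcacdacdddbbac
  21 |   8 | dcddcacdacdddbbac
  22 |  19 | ddbbac
  23 |  10 | ddcacdacdddbbac
  24 |  18 | dddbbac

SA = [1, 23, 2, 13, 16, 7, 22, 21, 24, 0, 12, 6, 5, 4, 3, 14, 9, 17, 15, 20, 11, 8, 19, 10, 18]
rank  pair      lcp
   1  s[1:],s[23:]  1  'a'
   2  s[23:],s[2:]  2  'ac'
   3  s[2:],s[13:]  2  'ac'
   4  s[13:],s[16:]  3  'acd'
   5  s[16:],s[7:]  1  'a'
   6  s[7:],s[22:]  0  ''
   7  s[22:],s[21:]  1  'b'
   8  s[21:],s[24:]  0  ''
   9  s[24:],s[0:]  1  'c'
  10  s[0:],s[12:]  2  'ca'
  11  s[12:],s[6:]  2  'ca'
  12  s[6:],s[5:]  1  'c'
  13  s[5:],s[4:]  2  'cc'
  14  s[4:],s[3:]  3  'ccc'
  15  s[3:],s[14:]  1  'c'
  16  s[14:],s[9:]  2  'cd'
  17  s[9:],s[17:]  3  'cdd'
  18  s[17:],s[15:]  0  ''
  19  s[15:],s[20:]  1  'd'
  20  s[20:],s[11:]  1  'd'
  21  s[11:],s[8:]  2  'dc'
  22  s[8:],s[19:]  1  'd'
  23  s[19:],s[10:]  2  'dd'
  24  s[10:],s[18:]  2  'dd'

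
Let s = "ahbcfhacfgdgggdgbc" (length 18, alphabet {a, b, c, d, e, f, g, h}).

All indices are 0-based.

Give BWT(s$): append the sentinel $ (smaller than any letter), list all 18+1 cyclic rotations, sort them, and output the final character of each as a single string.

rank  rotation             last
    0  $ahbcfhacfgdgggdgbc  c
    1  acfgdgggdgbc$ahbcfh  h
    2  ahbcfhacfgdgggdgbc$  $
    3  bc$ahbcfhacfgdgggdg  g
    4  bcfhacfgdgggdgbc$ah  h
    5  c$ahbcfhacfgdgggdgb  b
    6  cfgdgggdgbc$ahbcfha  a
    7  cfhacfgdgggdgbc$ahb  b
    8  dgbc$ahbcfhacfgdggg  g
    9  dgggdgbc$ahbcfhacfg  g
   10  fgdgggdgbc$ahbcfhac  c
   11  fhacfgdgggdgbc$ahbc  c
   12  gbc$ahbcfhacfgdgggd  d
   13  gdgbc$ahbcfhacfgdgg  g
   14  gdgggdgbc$ahbcfhacf  f
   15  ggdgbc$ahbcfhacfgdg  g
   16  gggdgbc$ahbcfhacfgd  d
   17  hacfgdgggdgbc$ahbcf  f
   18  hbcfhacfgdgggdgbc$a  a

ch$ghbabggccdgfgdfa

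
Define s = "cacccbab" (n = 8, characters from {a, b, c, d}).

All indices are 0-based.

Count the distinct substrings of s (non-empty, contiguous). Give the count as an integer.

30

sorted suffixes:
  #0 SA[0]=6  'ab'
  #1 SA[1]=1  'acccbab'
  #2 SA[2]=7  'b'
  #3 SA[3]=5  'bab'
  #4 SA[4]=0  'cacccbab'
  #5 SA[5]=4  'cbab'
  #6 SA[6]=3  'ccbab'
  #7 SA[7]=2  'cccbab'

SA = [6, 1, 7, 5, 0, 4, 3, 2]
i: (SA[i-1],SA[i]) lcp shared
  1: (6,1) 1 'a'
  2: (1,7) 0 ''
  3: (7,5) 1 'b'
  4: (5,0) 0 ''
  5: (0,4) 1 'c'
  6: (4,3) 1 'c'
  7: (3,2) 2 'cc'

n(n+1)/2 = 8·9/2 = 36
Σ LCP = 0 + 1 + 0 + 1 + 0 + 1 + 1 + 2 = 6
distinct = 36 − 6 = 30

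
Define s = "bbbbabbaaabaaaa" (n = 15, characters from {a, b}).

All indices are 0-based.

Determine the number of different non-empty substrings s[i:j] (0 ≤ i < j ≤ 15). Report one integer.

sorted suffixes:
  #0 SA[0]=14  'a'
  #1 SA[1]=13  'aa'
  #2 SA[2]=12  'aaa'
  #3 SA[3]=11  'aaaa'
  #4 SA[4]=7  'aaabaaaa'
  #5 SA[5]=8  'aabaaaa'
  #6 SA[6]=9  'abaaaa'
  #7 SA[7]=4  'abbaaabaaaa'
  #8 SA[8]=10  'baaaa'
  #9 SA[9]=6  'baaabaaaa'
  #10 SA[10]=3  'babbaaabaaaa'
  #11 SA[11]=5  'bbaaabaaaa'
  #12 SA[12]=2  'bbabbaaabaaaa'
  #13 SA[13]=1  'bbbabbaaabaaaa'
  #14 SA[14]=0  'bbbbabbaaabaaaa'

SA = [14, 13, 12, 11, 7, 8, 9, 4, 10, 6, 3, 5, 2, 1, 0]
rank  pair      lcp
   1  s[14:],s[13:]  1  'a'
   2  s[13:],s[12:]  2  'aa'
   3  s[12:],s[11:]  3  'aaa'
   4  s[11:],s[7:]  3  'aaa'
   5  s[7:],s[8:]  2  'aa'
   6  s[8:],s[9:]  1  'a'
   7  s[9:],s[4:]  2  'ab'
   8  s[4:],s[10:]  0  ''
   9  s[10:],s[6:]  4  'baaa'
  10  s[6:],s[3:]  2  'ba'
  11  s[3:],s[5:]  1  'b'
  12  s[5:],s[2:]  3  'bba'
  13  s[2:],s[1:]  2  'bb'
  14  s[1:],s[0:]  3  'bbb'

n(n+1)/2 = 15·16/2 = 120
Σ LCP = 0 + 1 + 2 + 3 + 3 + 2 + 1 + 2 + 0 + 4 + 2 + 1 + 3 + 2 + 3 = 29
distinct = 120 − 29 = 91

91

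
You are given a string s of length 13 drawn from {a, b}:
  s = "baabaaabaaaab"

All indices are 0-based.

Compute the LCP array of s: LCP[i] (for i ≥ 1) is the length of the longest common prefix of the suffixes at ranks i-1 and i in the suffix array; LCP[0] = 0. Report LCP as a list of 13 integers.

rank | idx | suffix
   0 |   8 | aaaab
   1 |   9 | aaab
   2 |   4 | aaabaaaab
   3 |  10 | aab
   4 |   5 | aabaaaab
   5 |   1 | aabaaabaaaab
   6 |  11 | ab
   7 |   6 | abaaaab
   8 |   2 | abaaabaaaab
   9 |  12 | b
  10 |   7 | baaaab
  11 |   3 | baaabaaaab
  12 |   0 | baabaaabaaaab

SA = [8, 9, 4, 10, 5, 1, 11, 6, 2, 12, 7, 3, 0]
i: (SA[i-1],SA[i]) lcp shared
  1: (8,9) 3 'aaa'
  2: (9,4) 4 'aaab'
  3: (4,10) 2 'aa'
  4: (10,5) 3 'aab'
  5: (5,1) 6 'aabaaa'
  6: (1,11) 1 'a'
  7: (11,6) 2 'ab'
  8: (6,2) 5 'abaaa'
  9: (2,12) 0 ''
  10: (12,7) 1 'b'
  11: (7,3) 4 'baaa'
  12: (3,0) 3 'baa'

[0, 3, 4, 2, 3, 6, 1, 2, 5, 0, 1, 4, 3]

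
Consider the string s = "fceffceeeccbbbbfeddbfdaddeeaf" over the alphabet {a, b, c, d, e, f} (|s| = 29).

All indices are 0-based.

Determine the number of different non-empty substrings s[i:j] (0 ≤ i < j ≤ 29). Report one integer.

402

rank | idx | suffix
   0 |  22 | addeeaf
   1 |  27 | af
   2 |  11 | bbbbfeddbfdaddeeaf
   3 |  12 | bbbfeddbfdaddeeaf
   4 |  13 | bbfeddbfdaddeeaf
   5 |  19 | bfdaddeeaf
   6 |  14 | bfeddbfdaddeeaf
   7 |  10 | cbbbbfeddbfdaddeeaf
   8 |   9 | ccbbbbfeddbfdaddeeaf
   9 |   5 | ceeeccbbbbfeddbfdaddeeaf
  10 |   1 | ceffceeeccbbbbfeddbfdaddeeaf
  11 |  21 | daddeeaf
  12 |  18 | dbfdaddeeaf
  13 |  17 | ddbfdaddeeaf
  14 |  23 | ddeeaf
  15 |  24 | deeaf
  16 |  26 | eaf
  17 |   8 | eccbbbbfeddbfdaddeeaf
  18 |  16 | eddbfdaddeeaf
  19 |  25 | eeaf
  20 |   7 | eeccbbbbfeddbfdaddeeaf
  21 |   6 | eeeccbbbbfeddbfdaddeeaf
  22 |   2 | effceeeccbbbbfeddbfdaddeeaf
  23 |  28 | f
  24 |   4 | fceeeccbbbbfeddbfdaddeeaf
  25 |   0 | fceffceeeccbbbbfeddbfdaddeeaf
  26 |  20 | fdaddeeaf
  27 |  15 | feddbfdaddeeaf
  28 |   3 | ffceeeccbbbbfeddbfdaddeeaf

SA = [22, 27, 11, 12, 13, 19, 14, 10, 9, 5, 1, 21, 18, 17, 23, 24, 26, 8, 16, 25, 7, 6, 2, 28, 4, 0, 20, 15, 3]
[i] adj suffixes → lcp
  [1] 22/27 → 1 ('a')
  [2] 27/11 → 0 ('')
  [3] 11/12 → 3 ('bbb')
  [4] 12/13 → 2 ('bb')
  [5] 13/19 → 1 ('b')
  [6] 19/14 → 2 ('bf')
  [7] 14/10 → 0 ('')
  [8] 10/9 → 1 ('c')
  [9] 9/5 → 1 ('c')
  [10] 5/1 → 2 ('ce')
  [11] 1/21 → 0 ('')
  [12] 21/18 → 1 ('d')
  [13] 18/17 → 1 ('d')
  [14] 17/23 → 2 ('dd')
  [15] 23/24 → 1 ('d')
  [16] 24/26 → 0 ('')
  [17] 26/8 → 1 ('e')
  [18] 8/16 → 1 ('e')
  [19] 16/25 → 1 ('e')
  [20] 25/7 → 2 ('ee')
  [21] 7/6 → 2 ('ee')
  [22] 6/2 → 1 ('e')
  [23] 2/28 → 0 ('')
  [24] 28/4 → 1 ('f')
  [25] 4/0 → 3 ('fce')
  [26] 0/20 → 1 ('f')
  [27] 20/15 → 1 ('f')
  [28] 15/3 → 1 ('f')

n(n+1)/2 = 29·30/2 = 435
Σ LCP = 0 + 1 + 0 + 3 + 2 + 1 + 2 + 0 + 1 + 1 + 2 + 0 + 1 + 1 + 2 + 1 + 0 + 1 + 1 + 1 + 2 + 2 + 1 + 0 + 1 + 3 + 1 + 1 + 1 = 33
distinct = 435 − 33 = 402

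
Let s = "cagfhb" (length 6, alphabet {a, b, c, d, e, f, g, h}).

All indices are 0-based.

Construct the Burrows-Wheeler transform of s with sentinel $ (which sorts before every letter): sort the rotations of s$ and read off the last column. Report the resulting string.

rank  rotation last
    0  $cagfhb  b
    1  agfhb$c  c
    2  b$cagfh  h
    3  cagfhb$  $
    4  fhb$cag  g
    5  gfhb$ca  a
    6  hb$cagf  f

bch$gaf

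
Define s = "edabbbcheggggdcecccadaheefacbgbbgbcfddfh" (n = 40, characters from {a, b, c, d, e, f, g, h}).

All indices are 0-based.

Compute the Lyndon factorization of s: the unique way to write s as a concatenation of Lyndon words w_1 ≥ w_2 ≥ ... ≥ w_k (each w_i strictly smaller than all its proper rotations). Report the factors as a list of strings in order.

["e", "d", "abbbcheggggdcecccadaheefacbgbbgbcfddfh"]

emit factor 1: 'e' (i=0, period=1)
emit factor 2: 'd' (i=1, period=1)
emit factor 3: 'abbbcheggggdcecccadaheefacbgbbgbcfddfh' (i=2, period=38)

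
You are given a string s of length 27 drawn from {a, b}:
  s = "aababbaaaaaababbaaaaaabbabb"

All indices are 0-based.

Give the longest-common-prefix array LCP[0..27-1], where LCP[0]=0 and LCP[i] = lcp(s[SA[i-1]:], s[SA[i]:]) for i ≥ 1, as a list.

rank→(start, suffix):
  0 → (6, 'aaaaaababbaaaaaabbabb')
  1 → (16, 'aaaaaabbabb')
  2 → (7, 'aaaaababbaaaaaabbabb')
  3 → (17, 'aaaaabbabb')
  4 → (8, 'aaaababbaaaaaabbabb')
  5 → (18, 'aaaabbabb')
  6 → (9, 'aaababbaaaaaabbabb')
  7 → (19, 'aaabbabb')
  8 → (0, 'aababbaaaaaababbaaaaaabbabb')
  9 → (10, 'aababbaaaaaabbabb')
  10 → (20, 'aabbabb')
  11 → (1, 'ababbaaaaaababbaaaaaabbabb')
  12 → (11, 'ababbaaaaaabbabb')
  13 → (24, 'abb')
  14 → (3, 'abbaaaaaababbaaaaaabbabb')
  15 → (13, 'abbaaaaaabbabb')
  16 → (21, 'abbabb')
  17 → (26, 'b')
  18 → (5, 'baaaaaababbaaaaaabbabb')
  19 → (15, 'baaaaaabbabb')
  20 → (23, 'babb')
  21 → (2, 'babbaaaaaababbaaaaaabbabb')
  22 → (12, 'babbaaaaaabbabb')
  23 → (25, 'bb')
  24 → (4, 'bbaaaaaababbaaaaaabbabb')
  25 → (14, 'bbaaaaaabbabb')
  26 → (22, 'bbabb')

SA = [6, 16, 7, 17, 8, 18, 9, 19, 0, 10, 20, 1, 11, 24, 3, 13, 21, 26, 5, 15, 23, 2, 12, 25, 4, 14, 22]
i: (SA[i-1],SA[i]) lcp shared
  1: (6,16) 7 'aaaaaab'
  2: (16,7) 5 'aaaaa'
  3: (7,17) 6 'aaaaab'
  4: (17,8) 4 'aaaa'
  5: (8,18) 5 'aaaab'
  6: (18,9) 3 'aaa'
  7: (9,19) 4 'aaab'
  8: (19,0) 2 'aa'
  9: (0,10) 13 'aababbaaaaaab'
  10: (10,20) 3 'aab'
  11: (20,1) 1 'a'
  12: (1,11) 12 'ababbaaaaaab'
  13: (11,24) 2 'ab'
  14: (24,3) 3 'abb'
  15: (3,13) 10 'abbaaaaaab'
  16: (13,21) 4 'abba'
  17: (21,26) 0 ''
  18: (26,5) 1 'b'
  19: (5,15) 8 'baaaaaab'
  20: (15,23) 2 'ba'
  21: (23,2) 4 'babb'
  22: (2,12) 11 'babbaaaaaab'
  23: (12,25) 1 'b'
  24: (25,4) 2 'bb'
  25: (4,14) 9 'bbaaaaaab'
  26: (14,22) 3 'bba'

[0, 7, 5, 6, 4, 5, 3, 4, 2, 13, 3, 1, 12, 2, 3, 10, 4, 0, 1, 8, 2, 4, 11, 1, 2, 9, 3]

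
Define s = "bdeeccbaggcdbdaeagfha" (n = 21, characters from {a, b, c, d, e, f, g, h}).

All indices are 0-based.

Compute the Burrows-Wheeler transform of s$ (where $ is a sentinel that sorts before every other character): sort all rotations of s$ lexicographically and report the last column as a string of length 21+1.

rank  rotation                last
    0  $bdeeccbaggcdbdaeagfha  a
    1  a$bdeeccbaggcdbdaeagfh  h
    2  aeagfha$bdeeccbaggcdbd  d
    3  agfha$bdeeccbaggcdbdae  e
    4  aggcdbdaeagfha$bdeeccb  b
    5  baggcdbdaeagfha$bdeecc  c
    6  bdaeagfha$bdeeccbaggcd  d
    7  bdeeccbaggcdbdaeagfha$  $
    8  cbaggcdbdaeagfha$bdeec  c
    9  ccbaggcdbdaeagfha$bdee  e
   10  cdbdaeagfha$bdeeccbagg  g
   11  daeagfha$bdeeccbaggcdb  b
   12  dbdaeagfha$bdeeccbaggc  c
   13  deeccbaggcdbdaeagfha$b  b
   14  eagfha$bdeeccbaggcdbda  a
   15  eccbaggcdbdaeagfha$bde  e
   16  eeccbaggcdbdaeagfha$bd  d
   17  fha$bdeeccbaggcdbdaeag  g
   18  gcdbdaeagfha$bdeeccbag  g
   19  gfha$bdeeccbaggcdbdaea  a
   20  ggcdbdaeagfha$bdeeccba  a
   21  ha$bdeeccbaggcdbdaeagf  f

ahdebcd$cegbcbaedggaaf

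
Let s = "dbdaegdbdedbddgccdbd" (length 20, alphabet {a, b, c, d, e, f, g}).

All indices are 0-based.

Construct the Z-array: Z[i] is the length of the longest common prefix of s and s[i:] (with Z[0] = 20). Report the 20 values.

[20, 0, 1, 0, 0, 0, 3, 0, 1, 0, 3, 0, 1, 1, 0, 0, 0, 3, 0, 1]

Z[0]=20
i=1: outside box; Z[1]=0
i=2: outside box; Z[2]=1 extend→box=[2,3)
i=3: outside box; Z[3]=0
i=4: outside box; Z[4]=0
i=5: outside box; Z[5]=0
i=6: outside box; Z[6]=3 extend→box=[6,9)
i=7: min(r-i=2, Z[1]=0)=0; Z[7]=0
i=8: min(r-i=1, Z[2]=1)=1; Z[8]=1
i=9: outside box; Z[9]=0
i=10: outside box; Z[10]=3 extend→box=[10,13)
i=11: min(r-i=2, Z[1]=0)=0; Z[11]=0
i=12: min(r-i=1, Z[2]=1)=1; Z[12]=1
i=13: outside box; Z[13]=1 extend→box=[13,14)
i=14: outside box; Z[14]=0
i=15: outside box; Z[15]=0
i=16: outside box; Z[16]=0
i=17: outside box; Z[17]=3 extend→box=[17,20)
i=18: min(r-i=2, Z[1]=0)=0; Z[18]=0
i=19: min(r-i=1, Z[2]=1)=1; Z[19]=1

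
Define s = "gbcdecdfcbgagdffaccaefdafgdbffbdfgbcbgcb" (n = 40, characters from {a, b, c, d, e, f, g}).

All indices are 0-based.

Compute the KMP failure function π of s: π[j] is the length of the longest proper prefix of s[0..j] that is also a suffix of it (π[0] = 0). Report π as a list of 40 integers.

[0, 0, 0, 0, 0, 0, 0, 0, 0, 0, 1, 0, 1, 0, 0, 0, 0, 0, 0, 0, 0, 0, 0, 0, 0, 1, 0, 0, 0, 0, 0, 0, 0, 1, 2, 3, 0, 1, 0, 0]

π[0] = 0
j=1 s[j]='b': π[1]=0 (border '')
j=2 s[j]='c': π[2]=0 (border '')
j=3 s[j]='d': π[3]=0 (border '')
j=4 s[j]='e': π[4]=0 (border '')
j=5 s[j]='c': π[5]=0 (border '')
j=6 s[j]='d': π[6]=0 (border '')
j=7 s[j]='f': π[7]=0 (border '')
j=8 s[j]='c': π[8]=0 (border '')
j=9 s[j]='b': π[9]=0 (border '')
j=10 s[j]='g': π[10]=1 (border 'g')
j=11 s[j]='a': k: 1→0; π[11]=0 (border '')
j=12 s[j]='g': π[12]=1 (border 'g')
j=13 s[j]='d': k: 1→0; π[13]=0 (border '')
j=14 s[j]='f': π[14]=0 (border '')
j=15 s[j]='f': π[15]=0 (border '')
j=16 s[j]='a': π[16]=0 (border '')
j=17 s[j]='c': π[17]=0 (border '')
j=18 s[j]='c': π[18]=0 (border '')
j=19 s[j]='a': π[19]=0 (border '')
j=20 s[j]='e': π[20]=0 (border '')
j=21 s[j]='f': π[21]=0 (border '')
j=22 s[j]='d': π[22]=0 (border '')
j=23 s[j]='a': π[23]=0 (border '')
j=24 s[j]='f': π[24]=0 (border '')
j=25 s[j]='g': π[25]=1 (border 'g')
j=26 s[j]='d': k: 1→0; π[26]=0 (border '')
j=27 s[j]='b': π[27]=0 (border '')
j=28 s[j]='f': π[28]=0 (border '')
j=29 s[j]='f': π[29]=0 (border '')
j=30 s[j]='b': π[30]=0 (border '')
j=31 s[j]='d': π[31]=0 (border '')
j=32 s[j]='f': π[32]=0 (border '')
j=33 s[j]='g': π[33]=1 (border 'g')
j=34 s[j]='b': π[34]=2 (border 'gb')
j=35 s[j]='c': π[35]=3 (border 'gbc')
j=36 s[j]='b': k: 3→0; π[36]=0 (border '')
j=37 s[j]='g': π[37]=1 (border 'g')
j=38 s[j]='c': k: 1→0; π[38]=0 (border '')
j=39 s[j]='b': π[39]=0 (border '')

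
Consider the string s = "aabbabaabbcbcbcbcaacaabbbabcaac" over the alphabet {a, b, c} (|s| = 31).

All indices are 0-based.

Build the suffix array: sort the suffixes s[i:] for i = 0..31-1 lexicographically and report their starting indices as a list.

rank→(start, suffix):
  0 → (0, 'aabbabaabbcbcbcbcaacaabbbabcaac')
  1 → (20, 'aabbbabcaac')
  2 → (6, 'aabbcbcbcbcaacaabbbabcaac')
  3 → (28, 'aac')
  4 → (17, 'aacaabbbabcaac')
  5 → (4, 'abaabbcbcbcbcaacaabbbabcaac')
  6 → (1, 'abbabaabbcbcbcbcaacaabbbabcaac')
  7 → (21, 'abbbabcaac')
  8 → (7, 'abbcbcbcbcaacaabbbabcaac')
  9 → (25, 'abcaac')
  10 → (29, 'ac')
  11 → (18, 'acaabbbabcaac')
  12 → (5, 'baabbcbcbcbcaacaabbbabcaac')
  13 → (3, 'babaabbcbcbcbcaacaabbbabcaac')
  14 → (24, 'babcaac')
  15 → (2, 'bbabaabbcbcbcbcaacaabbbabcaac')
  16 → (23, 'bbabcaac')
  17 → (22, 'bbbabcaac')
  18 → (8, 'bbcbcbcbcaacaabbbabcaac')
  19 → (26, 'bcaac')
  20 → (15, 'bcaacaabbbabcaac')
  21 → (13, 'bcbcaacaabbbabcaac')
  22 → (11, 'bcbcbcaacaabbbabcaac')
  23 → (9, 'bcbcbcbcaacaabbbabcaac')
  24 → (30, 'c')
  25 → (19, 'caabbbabcaac')
  26 → (27, 'caac')
  27 → (16, 'caacaabbbabcaac')
  28 → (14, 'cbcaacaabbbabcaac')
  29 → (12, 'cbcbcaacaabbbabcaac')
  30 → (10, 'cbcbcbcaacaabbbabcaac')

[0, 20, 6, 28, 17, 4, 1, 21, 7, 25, 29, 18, 5, 3, 24, 2, 23, 22, 8, 26, 15, 13, 11, 9, 30, 19, 27, 16, 14, 12, 10]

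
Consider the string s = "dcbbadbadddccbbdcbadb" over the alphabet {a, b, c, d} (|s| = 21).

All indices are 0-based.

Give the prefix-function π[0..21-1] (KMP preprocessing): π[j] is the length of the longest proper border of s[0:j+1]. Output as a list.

[0, 0, 0, 0, 0, 1, 0, 0, 1, 1, 1, 2, 0, 0, 0, 1, 2, 3, 0, 1, 0]

π[0] = 0
j=1 s[j]='c': π[1]=0 (border '')
j=2 s[j]='b': π[2]=0 (border '')
j=3 s[j]='b': π[3]=0 (border '')
j=4 s[j]='a': π[4]=0 (border '')
j=5 s[j]='d': π[5]=1 (border 'd')
j=6 s[j]='b': k: 1→0; π[6]=0 (border '')
j=7 s[j]='a': π[7]=0 (border '')
j=8 s[j]='d': π[8]=1 (border 'd')
j=9 s[j]='d': k: 1→0; π[9]=1 (border 'd')
j=10 s[j]='d': k: 1→0; π[10]=1 (border 'd')
j=11 s[j]='c': π[11]=2 (border 'dc')
j=12 s[j]='c': k: 2→0; π[12]=0 (border '')
j=13 s[j]='b': π[13]=0 (border '')
j=14 s[j]='b': π[14]=0 (border '')
j=15 s[j]='d': π[15]=1 (border 'd')
j=16 s[j]='c': π[16]=2 (border 'dc')
j=17 s[j]='b': π[17]=3 (border 'dcb')
j=18 s[j]='a': k: 3→0; π[18]=0 (border '')
j=19 s[j]='d': π[19]=1 (border 'd')
j=20 s[j]='b': k: 1→0; π[20]=0 (border '')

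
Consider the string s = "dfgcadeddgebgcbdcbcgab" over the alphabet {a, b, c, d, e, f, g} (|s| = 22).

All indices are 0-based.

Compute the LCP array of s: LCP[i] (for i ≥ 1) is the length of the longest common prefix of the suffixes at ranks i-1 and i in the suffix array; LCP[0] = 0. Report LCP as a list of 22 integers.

[0, 1, 0, 1, 1, 1, 0, 1, 2, 1, 0, 1, 1, 1, 1, 0, 1, 0, 0, 1, 2, 1]

rank | idx | suffix
   0 |  20 | ab
   1 |   4 | adeddgebgcbdcbcgab
   2 |  21 | b
   3 |  17 | bcgab
   4 |  14 | bdcbcgab
   5 |  11 | bgcbdcbcgab
   6 |   3 | cadeddgebgcbdcbcgab
   7 |  16 | cbcgab
   8 |  13 | cbdcbcgab
   9 |  18 | cgab
  10 |  15 | dcbcgab
  11 |   7 | ddgebgcbdcbcgab
  12 |   5 | deddgebgcbdcbcgab
  13 |   0 | dfgcadeddgebgcbdcbcgab
  14 |   8 | dgebgcbdcbcgab
  15 |  10 | ebgcbdcbcgab
  16 |   6 | eddgebgcbdcbcgab
  17 |   1 | fgcadeddgebgcbdcbcgab
  18 |  19 | gab
  19 |   2 | gcadeddgebgcbdcbcgab
  20 |  12 | gcbdcbcgab
  21 |   9 | gebgcbdcbcgab

SA = [20, 4, 21, 17, 14, 11, 3, 16, 13, 18, 15, 7, 5, 0, 8, 10, 6, 1, 19, 2, 12, 9]
[i] adj suffixes → lcp
  [1] 20/4 → 1 ('a')
  [2] 4/21 → 0 ('')
  [3] 21/17 → 1 ('b')
  [4] 17/14 → 1 ('b')
  [5] 14/11 → 1 ('b')
  [6] 11/3 → 0 ('')
  [7] 3/16 → 1 ('c')
  [8] 16/13 → 2 ('cb')
  [9] 13/18 → 1 ('c')
  [10] 18/15 → 0 ('')
  [11] 15/7 → 1 ('d')
  [12] 7/5 → 1 ('d')
  [13] 5/0 → 1 ('d')
  [14] 0/8 → 1 ('d')
  [15] 8/10 → 0 ('')
  [16] 10/6 → 1 ('e')
  [17] 6/1 → 0 ('')
  [18] 1/19 → 0 ('')
  [19] 19/2 → 1 ('g')
  [20] 2/12 → 2 ('gc')
  [21] 12/9 → 1 ('g')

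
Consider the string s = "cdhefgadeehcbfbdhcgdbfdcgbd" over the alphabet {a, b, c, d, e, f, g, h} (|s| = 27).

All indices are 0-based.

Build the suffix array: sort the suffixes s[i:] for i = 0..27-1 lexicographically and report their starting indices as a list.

sorted suffixes:
  #0 SA[0]=6  'adeehcbfbdhcgdbfdcgbd'
  #1 SA[1]=25  'bd'
  #2 SA[2]=14  'bdhcgdbfdcgbd'
  #3 SA[3]=12  'bfbdhcgdbfdcgbd'
  #4 SA[4]=20  'bfdcgbd'
  #5 SA[5]=11  'cbfbdhcgdbfdcgbd'
  #6 SA[6]=0  'cdhefgadeehcbfbdhcgdbfdcgbd'
  #7 SA[7]=23  'cgbd'
  #8 SA[8]=17  'cgdbfdcgbd'
  #9 SA[9]=26  'd'
  #10 SA[10]=19  'dbfdcgbd'
  #11 SA[11]=22  'dcgbd'
  #12 SA[12]=7  'deehcbfbdhcgdbfdcgbd'
  #13 SA[13]=15  'dhcgdbfdcgbd'
  #14 SA[14]=1  'dhefgadeehcbfbdhcgdbfdcgbd'
  #15 SA[15]=8  'eehcbfbdhcgdbfdcgbd'
  #16 SA[16]=3  'efgadeehcbfbdhcgdbfdcgbd'
  #17 SA[17]=9  'ehcbfbdhcgdbfdcgbd'
  #18 SA[18]=13  'fbdhcgdbfdcgbd'
  #19 SA[19]=21  'fdcgbd'
  #20 SA[20]=4  'fgadeehcbfbdhcgdbfdcgbd'
  #21 SA[21]=5  'gadeehcbfbdhcgdbfdcgbd'
  #22 SA[22]=24  'gbd'
  #23 SA[23]=18  'gdbfdcgbd'
  #24 SA[24]=10  'hcbfbdhcgdbfdcgbd'
  #25 SA[25]=16  'hcgdbfdcgbd'
  #26 SA[26]=2  'hefgadeehcbfbdhcgdbfdcgbd'

[6, 25, 14, 12, 20, 11, 0, 23, 17, 26, 19, 22, 7, 15, 1, 8, 3, 9, 13, 21, 4, 5, 24, 18, 10, 16, 2]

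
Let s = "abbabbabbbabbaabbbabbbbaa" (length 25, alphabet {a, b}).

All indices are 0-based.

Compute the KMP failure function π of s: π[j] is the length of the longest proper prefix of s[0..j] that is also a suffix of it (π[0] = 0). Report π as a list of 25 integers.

[0, 0, 0, 1, 2, 3, 4, 5, 6, 0, 1, 2, 3, 4, 1, 2, 3, 0, 1, 2, 3, 0, 0, 1, 1]

π[0] = 0
j=1 s[j]='b': π[1]=0 (border '')
j=2 s[j]='b': π[2]=0 (border '')
j=3 s[j]='a': π[3]=1 (border 'a')
j=4 s[j]='b': π[4]=2 (border 'ab')
j=5 s[j]='b': π[5]=3 (border 'abb')
j=6 s[j]='a': π[6]=4 (border 'abba')
j=7 s[j]='b': π[7]=5 (border 'abbab')
j=8 s[j]='b': π[8]=6 (border 'abbabb')
j=9 s[j]='b': k: 6→3→0; π[9]=0 (border '')
j=10 s[j]='a': π[10]=1 (border 'a')
j=11 s[j]='b': π[11]=2 (border 'ab')
j=12 s[j]='b': π[12]=3 (border 'abb')
j=13 s[j]='a': π[13]=4 (border 'abba')
j=14 s[j]='a': k: 4→1→0; π[14]=1 (border 'a')
j=15 s[j]='b': π[15]=2 (border 'ab')
j=16 s[j]='b': π[16]=3 (border 'abb')
j=17 s[j]='b': k: 3→0; π[17]=0 (border '')
j=18 s[j]='a': π[18]=1 (border 'a')
j=19 s[j]='b': π[19]=2 (border 'ab')
j=20 s[j]='b': π[20]=3 (border 'abb')
j=21 s[j]='b': k: 3→0; π[21]=0 (border '')
j=22 s[j]='b': π[22]=0 (border '')
j=23 s[j]='a': π[23]=1 (border 'a')
j=24 s[j]='a': k: 1→0; π[24]=1 (border 'a')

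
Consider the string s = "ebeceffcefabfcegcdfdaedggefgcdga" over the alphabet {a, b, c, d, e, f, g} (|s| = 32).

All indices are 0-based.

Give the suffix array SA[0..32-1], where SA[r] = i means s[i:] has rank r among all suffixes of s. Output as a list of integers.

rank→(start, suffix):
  0 → (31, 'a')
  1 → (10, 'abfcegcdfdaedggefgcdga')
  2 → (20, 'aedggefgcdga')
  3 → (1, 'beceffcefabfcegcdfdaedggefgcdga')
  4 → (11, 'bfcegcdfdaedggefgcdga')
  5 → (16, 'cdfdaedggefgcdga')
  6 → (28, 'cdga')
  7 → (7, 'cefabfcegcdfdaedggefgcdga')
  8 → (3, 'ceffcefabfcegcdfdaedggefgcdga')
  9 → (13, 'cegcdfdaedggefgcdga')
  10 → (19, 'daedggefgcdga')
  11 → (17, 'dfdaedggefgcdga')
  12 → (29, 'dga')
  13 → (22, 'dggefgcdga')
  14 → (0, 'ebeceffcefabfcegcdfdaedggefgcdga')
  15 → (2, 'eceffcefabfcegcdfdaedggefgcdga')
  16 → (21, 'edggefgcdga')
  17 → (8, 'efabfcegcdfdaedggefgcdga')
  18 → (4, 'effcefabfcegcdfdaedggefgcdga')
  19 → (25, 'efgcdga')
  20 → (14, 'egcdfdaedggefgcdga')
  21 → (9, 'fabfcegcdfdaedggefgcdga')
  22 → (6, 'fcefabfcegcdfdaedggefgcdga')
  23 → (12, 'fcegcdfdaedggefgcdga')
  24 → (18, 'fdaedggefgcdga')
  25 → (5, 'ffcefabfcegcdfdaedggefgcdga')
  26 → (26, 'fgcdga')
  27 → (30, 'ga')
  28 → (15, 'gcdfdaedggefgcdga')
  29 → (27, 'gcdga')
  30 → (24, 'gefgcdga')
  31 → (23, 'ggefgcdga')

[31, 10, 20, 1, 11, 16, 28, 7, 3, 13, 19, 17, 29, 22, 0, 2, 21, 8, 4, 25, 14, 9, 6, 12, 18, 5, 26, 30, 15, 27, 24, 23]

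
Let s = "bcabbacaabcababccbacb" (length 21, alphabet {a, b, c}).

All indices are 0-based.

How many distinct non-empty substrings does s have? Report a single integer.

197

rank | idx | suffix
   0 |   7 | aabcababccbacb
   1 |  11 | ababccbacb
   2 |   2 | abbacaabcababccbacb
   3 |   8 | abcababccbacb
   4 |  13 | abccbacb
   5 |   5 | acaabcababccbacb
   6 |  18 | acb
   7 |  20 | b
   8 |  12 | babccbacb
   9 |   4 | bacaabcababccbacb
  10 |  17 | bacb
  11 |   3 | bbacaabcababccbacb
  12 |   9 | bcababccbacb
  13 |   0 | bcabbacaabcababccbacb
  14 |  14 | bccbacb
  15 |   6 | caabcababccbacb
  16 |  10 | cababccbacb
  17 |   1 | cabbacaabcababccbacb
  18 |  19 | cb
  19 |  16 | cbacb
  20 |  15 | ccbacb

SA = [7, 11, 2, 8, 13, 5, 18, 20, 12, 4, 17, 3, 9, 0, 14, 6, 10, 1, 19, 16, 15]
rank  pair      lcp
   1  s[7:],s[11:]  1  'a'
   2  s[11:],s[2:]  2  'ab'
   3  s[2:],s[8:]  2  'ab'
   4  s[8:],s[13:]  3  'abc'
   5  s[13:],s[5:]  1  'a'
   6  s[5:],s[18:]  2  'ac'
   7  s[18:],s[20:]  0  ''
   8  s[20:],s[12:]  1  'b'
   9  s[12:],s[4:]  2  'ba'
  10  s[4:],s[17:]  3  'bac'
  11  s[17:],s[3:]  1  'b'
  12  s[3:],s[9:]  1  'b'
  13  s[9:],s[0:]  4  'bcab'
  14  s[0:],s[14:]  2  'bc'
  15  s[14:],s[6:]  0  ''
  16  s[6:],s[10:]  2  'ca'
  17  s[10:],s[1:]  3  'cab'
  18  s[1:],s[19:]  1  'c'
  19  s[19:],s[16:]  2  'cb'
  20  s[16:],s[15:]  1  'c'

n(n+1)/2 = 21·22/2 = 231
Σ LCP = 0 + 1 + 2 + 2 + 3 + 1 + 2 + 0 + 1 + 2 + 3 + 1 + 1 + 4 + 2 + 0 + 2 + 3 + 1 + 2 + 1 = 34
distinct = 231 − 34 = 197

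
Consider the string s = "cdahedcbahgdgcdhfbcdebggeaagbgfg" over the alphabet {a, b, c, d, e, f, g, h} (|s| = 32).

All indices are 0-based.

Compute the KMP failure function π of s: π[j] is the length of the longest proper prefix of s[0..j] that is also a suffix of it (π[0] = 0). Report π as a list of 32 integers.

π[0] = 0
j=1 s[j]='d': π[1]=0 (border '')
j=2 s[j]='a': π[2]=0 (border '')
j=3 s[j]='h': π[3]=0 (border '')
j=4 s[j]='e': π[4]=0 (border '')
j=5 s[j]='d': π[5]=0 (border '')
j=6 s[j]='c': π[6]=1 (border 'c')
j=7 s[j]='b': k: 1→0; π[7]=0 (border '')
j=8 s[j]='a': π[8]=0 (border '')
j=9 s[j]='h': π[9]=0 (border '')
j=10 s[j]='g': π[10]=0 (border '')
j=11 s[j]='d': π[11]=0 (border '')
j=12 s[j]='g': π[12]=0 (border '')
j=13 s[j]='c': π[13]=1 (border 'c')
j=14 s[j]='d': π[14]=2 (border 'cd')
j=15 s[j]='h': k: 2→0; π[15]=0 (border '')
j=16 s[j]='f': π[16]=0 (border '')
j=17 s[j]='b': π[17]=0 (border '')
j=18 s[j]='c': π[18]=1 (border 'c')
j=19 s[j]='d': π[19]=2 (border 'cd')
j=20 s[j]='e': k: 2→0; π[20]=0 (border '')
j=21 s[j]='b': π[21]=0 (border '')
j=22 s[j]='g': π[22]=0 (border '')
j=23 s[j]='g': π[23]=0 (border '')
j=24 s[j]='e': π[24]=0 (border '')
j=25 s[j]='a': π[25]=0 (border '')
j=26 s[j]='a': π[26]=0 (border '')
j=27 s[j]='g': π[27]=0 (border '')
j=28 s[j]='b': π[28]=0 (border '')
j=29 s[j]='g': π[29]=0 (border '')
j=30 s[j]='f': π[30]=0 (border '')
j=31 s[j]='g': π[31]=0 (border '')

[0, 0, 0, 0, 0, 0, 1, 0, 0, 0, 0, 0, 0, 1, 2, 0, 0, 0, 1, 2, 0, 0, 0, 0, 0, 0, 0, 0, 0, 0, 0, 0]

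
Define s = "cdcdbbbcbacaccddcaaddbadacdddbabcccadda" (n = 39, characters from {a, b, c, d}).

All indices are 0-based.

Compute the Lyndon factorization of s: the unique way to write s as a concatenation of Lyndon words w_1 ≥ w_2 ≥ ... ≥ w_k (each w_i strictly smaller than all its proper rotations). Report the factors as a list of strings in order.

["cd", "cd", "bbbc", "b", "acaccddc", "aaddbadacdddbabcccadd", "a"]

emit factor 1: 'cd' (i=0, period=2)
emit factor 2: 'cd' (i=2, period=2)
emit factor 3: 'bbbc' (i=4, period=4)
emit factor 4: 'b' (i=8, period=1)
emit factor 5: 'acaccddc' (i=9, period=8)
emit factor 6: 'aaddbadacdddbabcccadd' (i=17, period=21)
emit factor 7: 'a' (i=38, period=1)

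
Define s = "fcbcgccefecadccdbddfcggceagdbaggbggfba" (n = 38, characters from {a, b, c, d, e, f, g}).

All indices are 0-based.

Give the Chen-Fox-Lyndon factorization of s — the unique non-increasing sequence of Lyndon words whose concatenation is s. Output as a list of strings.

["f", "c", "bcgccefec", "adccdbddfcggceagdbaggbggfb", "a"]

emit factor 1: 'f' (i=0, period=1)
emit factor 2: 'c' (i=1, period=1)
emit factor 3: 'bcgccefec' (i=2, period=9)
emit factor 4: 'adccdbddfcggceagdbaggbggfb' (i=11, period=26)
emit factor 5: 'a' (i=37, period=1)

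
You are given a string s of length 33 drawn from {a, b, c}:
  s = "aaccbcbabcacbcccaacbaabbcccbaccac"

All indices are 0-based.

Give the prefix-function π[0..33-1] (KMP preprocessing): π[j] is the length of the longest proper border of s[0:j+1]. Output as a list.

π[0] = 0
j=1 s[j]='a': π[1]=1 (border 'a')
j=2 s[j]='c': k: 1→0; π[2]=0 (border '')
j=3 s[j]='c': π[3]=0 (border '')
j=4 s[j]='b': π[4]=0 (border '')
j=5 s[j]='c': π[5]=0 (border '')
j=6 s[j]='b': π[6]=0 (border '')
j=7 s[j]='a': π[7]=1 (border 'a')
j=8 s[j]='b': k: 1→0; π[8]=0 (border '')
j=9 s[j]='c': π[9]=0 (border '')
j=10 s[j]='a': π[10]=1 (border 'a')
j=11 s[j]='c': k: 1→0; π[11]=0 (border '')
j=12 s[j]='b': π[12]=0 (border '')
j=13 s[j]='c': π[13]=0 (border '')
j=14 s[j]='c': π[14]=0 (border '')
j=15 s[j]='c': π[15]=0 (border '')
j=16 s[j]='a': π[16]=1 (border 'a')
j=17 s[j]='a': π[17]=2 (border 'aa')
j=18 s[j]='c': π[18]=3 (border 'aac')
j=19 s[j]='b': k: 3→0; π[19]=0 (border '')
j=20 s[j]='a': π[20]=1 (border 'a')
j=21 s[j]='a': π[21]=2 (border 'aa')
j=22 s[j]='b': k: 2→1→0; π[22]=0 (border '')
j=23 s[j]='b': π[23]=0 (border '')
j=24 s[j]='c': π[24]=0 (border '')
j=25 s[j]='c': π[25]=0 (border '')
j=26 s[j]='c': π[26]=0 (border '')
j=27 s[j]='b': π[27]=0 (border '')
j=28 s[j]='a': π[28]=1 (border 'a')
j=29 s[j]='c': k: 1→0; π[29]=0 (border '')
j=30 s[j]='c': π[30]=0 (border '')
j=31 s[j]='a': π[31]=1 (border 'a')
j=32 s[j]='c': k: 1→0; π[32]=0 (border '')

[0, 1, 0, 0, 0, 0, 0, 1, 0, 0, 1, 0, 0, 0, 0, 0, 1, 2, 3, 0, 1, 2, 0, 0, 0, 0, 0, 0, 1, 0, 0, 1, 0]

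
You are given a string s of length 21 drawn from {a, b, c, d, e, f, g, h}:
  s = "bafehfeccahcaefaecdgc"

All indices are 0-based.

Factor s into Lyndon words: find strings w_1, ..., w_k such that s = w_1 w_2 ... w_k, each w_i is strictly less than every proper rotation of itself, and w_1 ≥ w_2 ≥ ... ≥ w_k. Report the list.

["b", "afehfeccahc", "aef", "aecdgc"]

emit factor 1: 'b' (i=0, period=1)
emit factor 2: 'afehfeccahc' (i=1, period=11)
emit factor 3: 'aef' (i=12, period=3)
emit factor 4: 'aecdgc' (i=15, period=6)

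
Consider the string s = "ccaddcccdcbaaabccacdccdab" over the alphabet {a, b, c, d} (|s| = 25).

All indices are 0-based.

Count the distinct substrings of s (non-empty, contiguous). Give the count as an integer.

rank→(start, suffix):
  0 → (11, 'aaabccacdccdab')
  1 → (12, 'aabccacdccdab')
  2 → (23, 'ab')
  3 → (13, 'abccacdccdab')
  4 → (17, 'acdccdab')
  5 → (2, 'addcccdcbaaabccacdccdab')
  6 → (24, 'b')
  7 → (10, 'baaabccacdccdab')
  8 → (14, 'bccacdccdab')
  9 → (16, 'cacdccdab')
  10 → (1, 'caddcccdcbaaabccacdccdab')
  11 → (9, 'cbaaabccacdccdab')
  12 → (15, 'ccacdccdab')
  13 → (0, 'ccaddcccdcbaaabccacdccdab')
  14 → (5, 'cccdcbaaabccacdccdab')
  15 → (20, 'ccdab')
  16 → (6, 'ccdcbaaabccacdccdab')
  17 → (21, 'cdab')
  18 → (7, 'cdcbaaabccacdccdab')
  19 → (18, 'cdccdab')
  20 → (22, 'dab')
  21 → (8, 'dcbaaabccacdccdab')
  22 → (4, 'dcccdcbaaabccacdccdab')
  23 → (19, 'dccdab')
  24 → (3, 'ddcccdcbaaabccacdccdab')

SA = [11, 12, 23, 13, 17, 2, 24, 10, 14, 16, 1, 9, 15, 0, 5, 20, 6, 21, 7, 18, 22, 8, 4, 19, 3]
[i] adj suffixes → lcp
  [1] 11/12 → 2 ('aa')
  [2] 12/23 → 1 ('a')
  [3] 23/13 → 2 ('ab')
  [4] 13/17 → 1 ('a')
  [5] 17/2 → 1 ('a')
  [6] 2/24 → 0 ('')
  [7] 24/10 → 1 ('b')
  [8] 10/14 → 1 ('b')
  [9] 14/16 → 0 ('')
  [10] 16/1 → 2 ('ca')
  [11] 1/9 → 1 ('c')
  [12] 9/15 → 1 ('c')
  [13] 15/0 → 3 ('cca')
  [14] 0/5 → 2 ('cc')
  [15] 5/20 → 2 ('cc')
  [16] 20/6 → 3 ('ccd')
  [17] 6/21 → 1 ('c')
  [18] 21/7 → 2 ('cd')
  [19] 7/18 → 3 ('cdc')
  [20] 18/22 → 0 ('')
  [21] 22/8 → 1 ('d')
  [22] 8/4 → 2 ('dc')
  [23] 4/19 → 3 ('dcc')
  [24] 19/3 → 1 ('d')

n(n+1)/2 = 25·26/2 = 325
Σ LCP = 0 + 2 + 1 + 2 + 1 + 1 + 0 + 1 + 1 + 0 + 2 + 1 + 1 + 3 + 2 + 2 + 3 + 1 + 2 + 3 + 0 + 1 + 2 + 3 + 1 = 36
distinct = 325 − 36 = 289

289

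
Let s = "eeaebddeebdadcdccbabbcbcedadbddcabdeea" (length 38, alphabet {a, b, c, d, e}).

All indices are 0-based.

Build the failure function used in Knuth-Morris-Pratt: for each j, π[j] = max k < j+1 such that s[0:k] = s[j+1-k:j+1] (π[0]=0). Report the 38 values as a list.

π[0] = 0
j=1 s[j]='e': π[1]=1 (border 'e')
j=2 s[j]='a': k: 1→0; π[2]=0 (border '')
j=3 s[j]='e': π[3]=1 (border 'e')
j=4 s[j]='b': k: 1→0; π[4]=0 (border '')
j=5 s[j]='d': π[5]=0 (border '')
j=6 s[j]='d': π[6]=0 (border '')
j=7 s[j]='e': π[7]=1 (border 'e')
j=8 s[j]='e': π[8]=2 (border 'ee')
j=9 s[j]='b': k: 2→1→0; π[9]=0 (border '')
j=10 s[j]='d': π[10]=0 (border '')
j=11 s[j]='a': π[11]=0 (border '')
j=12 s[j]='d': π[12]=0 (border '')
j=13 s[j]='c': π[13]=0 (border '')
j=14 s[j]='d': π[14]=0 (border '')
j=15 s[j]='c': π[15]=0 (border '')
j=16 s[j]='c': π[16]=0 (border '')
j=17 s[j]='b': π[17]=0 (border '')
j=18 s[j]='a': π[18]=0 (border '')
j=19 s[j]='b': π[19]=0 (border '')
j=20 s[j]='b': π[20]=0 (border '')
j=21 s[j]='c': π[21]=0 (border '')
j=22 s[j]='b': π[22]=0 (border '')
j=23 s[j]='c': π[23]=0 (border '')
j=24 s[j]='e': π[24]=1 (border 'e')
j=25 s[j]='d': k: 1→0; π[25]=0 (border '')
j=26 s[j]='a': π[26]=0 (border '')
j=27 s[j]='d': π[27]=0 (border '')
j=28 s[j]='b': π[28]=0 (border '')
j=29 s[j]='d': π[29]=0 (border '')
j=30 s[j]='d': π[30]=0 (border '')
j=31 s[j]='c': π[31]=0 (border '')
j=32 s[j]='a': π[32]=0 (border '')
j=33 s[j]='b': π[33]=0 (border '')
j=34 s[j]='d': π[34]=0 (border '')
j=35 s[j]='e': π[35]=1 (border 'e')
j=36 s[j]='e': π[36]=2 (border 'ee')
j=37 s[j]='a': π[37]=3 (border 'eea')

[0, 1, 0, 1, 0, 0, 0, 1, 2, 0, 0, 0, 0, 0, 0, 0, 0, 0, 0, 0, 0, 0, 0, 0, 1, 0, 0, 0, 0, 0, 0, 0, 0, 0, 0, 1, 2, 3]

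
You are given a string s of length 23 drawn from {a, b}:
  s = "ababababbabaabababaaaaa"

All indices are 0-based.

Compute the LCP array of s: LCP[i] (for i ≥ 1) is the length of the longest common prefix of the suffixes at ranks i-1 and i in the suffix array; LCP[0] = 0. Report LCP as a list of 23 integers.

rank→(start, suffix):
  0 → (22, 'a')
  1 → (21, 'aa')
  2 → (20, 'aaa')
  3 → (19, 'aaaa')
  4 → (18, 'aaaaa')
  5 → (11, 'aabababaaaaa')
  6 → (16, 'abaaaaa')
  7 → (9, 'abaabababaaaaa')
  8 → (14, 'ababaaaaa')
  9 → (12, 'abababaaaaa')
  10 → (0, 'ababababbabaabababaaaaa')
  11 → (2, 'abababbabaabababaaaaa')
  12 → (4, 'ababbabaabababaaaaa')
  13 → (6, 'abbabaabababaaaaa')
  14 → (17, 'baaaaa')
  15 → (10, 'baabababaaaaa')
  16 → (15, 'babaaaaa')
  17 → (8, 'babaabababaaaaa')
  18 → (13, 'bababaaaaa')
  19 → (1, 'babababbabaabababaaaaa')
  20 → (3, 'bababbabaabababaaaaa')
  21 → (5, 'babbabaabababaaaaa')
  22 → (7, 'bbabaabababaaaaa')

SA = [22, 21, 20, 19, 18, 11, 16, 9, 14, 12, 0, 2, 4, 6, 17, 10, 15, 8, 13, 1, 3, 5, 7]
[i] adj suffixes → lcp
  [1] 22/21 → 1 ('a')
  [2] 21/20 → 2 ('aa')
  [3] 20/19 → 3 ('aaa')
  [4] 19/18 → 4 ('aaaa')
  [5] 18/11 → 2 ('aa')
  [6] 11/16 → 1 ('a')
  [7] 16/9 → 4 ('abaa')
  [8] 9/14 → 3 ('aba')
  [9] 14/12 → 5 ('ababa')
  [10] 12/0 → 7 ('abababa')
  [11] 0/2 → 6 ('ababab')
  [12] 2/4 → 4 ('abab')
  [13] 4/6 → 2 ('ab')
  [14] 6/17 → 0 ('')
  [15] 17/10 → 3 ('baa')
  [16] 10/15 → 2 ('ba')
  [17] 15/8 → 5 ('babaa')
  [18] 8/13 → 4 ('baba')
  [19] 13/1 → 6 ('bababa')
  [20] 1/3 → 5 ('babab')
  [21] 3/5 → 3 ('bab')
  [22] 5/7 → 1 ('b')

[0, 1, 2, 3, 4, 2, 1, 4, 3, 5, 7, 6, 4, 2, 0, 3, 2, 5, 4, 6, 5, 3, 1]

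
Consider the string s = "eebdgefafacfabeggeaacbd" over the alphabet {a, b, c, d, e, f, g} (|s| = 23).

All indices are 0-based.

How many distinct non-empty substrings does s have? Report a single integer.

rank→(start, suffix):
  0 → (18, 'aacbd')
  1 → (12, 'abeggeaacbd')
  2 → (19, 'acbd')
  3 → (9, 'acfabeggeaacbd')
  4 → (7, 'afacfabeggeaacbd')
  5 → (21, 'bd')
  6 → (2, 'bdgefafacfabeggeaacbd')
  7 → (13, 'beggeaacbd')
  8 → (20, 'cbd')
  9 → (10, 'cfabeggeaacbd')
  10 → (22, 'd')
  11 → (3, 'dgefafacfabeggeaacbd')
  12 → (17, 'eaacbd')
  13 → (1, 'ebdgefafacfabeggeaacbd')
  14 → (0, 'eebdgefafacfabeggeaacbd')
  15 → (5, 'efafacfabeggeaacbd')
  16 → (14, 'eggeaacbd')
  17 → (11, 'fabeggeaacbd')
  18 → (8, 'facfabeggeaacbd')
  19 → (6, 'fafacfabeggeaacbd')
  20 → (16, 'geaacbd')
  21 → (4, 'gefafacfabeggeaacbd')
  22 → (15, 'ggeaacbd')

SA = [18, 12, 19, 9, 7, 21, 2, 13, 20, 10, 22, 3, 17, 1, 0, 5, 14, 11, 8, 6, 16, 4, 15]
i: (SA[i-1],SA[i]) lcp shared
  1: (18,12) 1 'a'
  2: (12,19) 1 'a'
  3: (19,9) 2 'ac'
  4: (9,7) 1 'a'
  5: (7,21) 0 ''
  6: (21,2) 2 'bd'
  7: (2,13) 1 'b'
  8: (13,20) 0 ''
  9: (20,10) 1 'c'
  10: (10,22) 0 ''
  11: (22,3) 1 'd'
  12: (3,17) 0 ''
  13: (17,1) 1 'e'
  14: (1,0) 1 'e'
  15: (0,5) 1 'e'
  16: (5,14) 1 'e'
  17: (14,11) 0 ''
  18: (11,8) 2 'fa'
  19: (8,6) 2 'fa'
  20: (6,16) 0 ''
  21: (16,4) 2 'ge'
  22: (4,15) 1 'g'

n(n+1)/2 = 23·24/2 = 276
Σ LCP = 0 + 1 + 1 + 2 + 1 + 0 + 2 + 1 + 0 + 1 + 0 + 1 + 0 + 1 + 1 + 1 + 1 + 0 + 2 + 2 + 0 + 2 + 1 = 21
distinct = 276 − 21 = 255

255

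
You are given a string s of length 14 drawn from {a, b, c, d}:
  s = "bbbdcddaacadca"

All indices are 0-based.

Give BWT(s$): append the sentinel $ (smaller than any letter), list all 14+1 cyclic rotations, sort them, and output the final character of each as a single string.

rank  rotation         last
    0  $bbbdcddaacadca  a
    1  a$bbbdcddaacadc  c
    2  aacadca$bbbdcdd  d
    3  acadca$bbbdcdda  a
    4  adca$bbbdcddaac  c
    5  bbbdcddaacadca$  $
    6  bbdcddaacadca$b  b
    7  bdcddaacadca$bb  b
    8  ca$bbbdcddaacad  d
    9  cadca$bbbdcddaa  a
   10  cddaacadca$bbbd  d
   11  daacadca$bbbdcd  d
   12  dca$bbbdcddaaca  a
   13  dcddaacadca$bbb  b
   14  ddaacadca$bbbdc  c

acdac$bbdaddabc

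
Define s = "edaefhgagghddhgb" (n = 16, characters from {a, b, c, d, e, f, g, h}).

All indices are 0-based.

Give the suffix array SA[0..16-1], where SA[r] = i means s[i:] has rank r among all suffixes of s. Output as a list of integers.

[2, 7, 15, 1, 11, 12, 0, 3, 4, 6, 14, 8, 9, 10, 5, 13]

rank | idx | suffix
   0 |   2 | aefhgagghddhgb
   1 |   7 | agghddhgb
   2 |  15 | b
   3 |   1 | daefhgagghddhgb
   4 |  11 | ddhgb
   5 |  12 | dhgb
   6 |   0 | edaefhgagghddhgb
   7 |   3 | efhgagghddhgb
   8 |   4 | fhgagghddhgb
   9 |   6 | gagghddhgb
  10 |  14 | gb
  11 |   8 | gghddhgb
  12 |   9 | ghddhgb
  13 |  10 | hddhgb
  14 |   5 | hgagghddhgb
  15 |  13 | hgb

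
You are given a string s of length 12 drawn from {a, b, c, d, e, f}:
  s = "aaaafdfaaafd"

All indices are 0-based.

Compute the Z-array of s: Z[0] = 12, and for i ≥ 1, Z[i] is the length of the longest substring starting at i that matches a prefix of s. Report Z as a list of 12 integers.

Z[0]=12
i=1: fresh scan; Z[1]=3 extend→box=[1,4)
i=2: min(r-i=2, Z[1]=3)=2; Z[2]=2
i=3: min(r-i=1, Z[2]=2)=1; Z[3]=1
i=4: fresh scan; Z[4]=0
i=5: fresh scan; Z[5]=0
i=6: fresh scan; Z[6]=0
i=7: fresh scan; Z[7]=3 extend→box=[7,10)
i=8: min(r-i=2, Z[1]=3)=2; Z[8]=2
i=9: min(r-i=1, Z[2]=2)=1; Z[9]=1
i=10: fresh scan; Z[10]=0
i=11: fresh scan; Z[11]=0

[12, 3, 2, 1, 0, 0, 0, 3, 2, 1, 0, 0]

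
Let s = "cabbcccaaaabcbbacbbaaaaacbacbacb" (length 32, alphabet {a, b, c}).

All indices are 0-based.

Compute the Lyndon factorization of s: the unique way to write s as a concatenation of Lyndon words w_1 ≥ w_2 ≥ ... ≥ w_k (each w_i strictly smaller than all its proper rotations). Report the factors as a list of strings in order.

emit factor 1: 'c' (i=0, period=1)
emit factor 2: 'abbccc' (i=1, period=6)
emit factor 3: 'aaaabcbbacbb' (i=7, period=12)
emit factor 4: 'aaaaacbacbacb' (i=19, period=13)

["c", "abbccc", "aaaabcbbacbb", "aaaaacbacbacb"]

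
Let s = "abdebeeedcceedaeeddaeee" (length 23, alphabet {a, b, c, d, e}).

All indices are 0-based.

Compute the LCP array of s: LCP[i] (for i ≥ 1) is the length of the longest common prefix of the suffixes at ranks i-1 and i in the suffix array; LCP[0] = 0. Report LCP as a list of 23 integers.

[0, 1, 3, 0, 1, 0, 1, 0, 4, 1, 1, 1, 0, 1, 1, 2, 2, 1, 2, 3, 3, 2, 3]

rank | idx | suffix
   0 |   0 | abdebeeedcceedaeeddaeee
   1 |  14 | aeeddaeee
   2 |  19 | aeee
   3 |   1 | bdebeeedcceedaeeddaeee
   4 |   4 | beeedcceedaeeddaeee
   5 |   9 | cceedaeeddaeee
   6 |  10 | ceedaeeddaeee
   7 |  13 | daeeddaeee
   8 |  18 | daeee
   9 |   8 | dcceedaeeddaeee
  10 |  17 | ddaeee
  11 |   2 | debeeedcceedaeeddaeee
  12 |  22 | e
  13 |   3 | ebeeedcceedaeeddaeee
  14 |  12 | edaeeddaeee
  15 |   7 | edcceedaeeddaeee
  16 |  16 | eddaeee
  17 |  21 | ee
  18 |  11 | eedaeeddaeee
  19 |   6 | eedcceedaeeddaeee
  20 |  15 | eeddaeee
  21 |  20 | eee
  22 |   5 | eeedcceedaeeddaeee

SA = [0, 14, 19, 1, 4, 9, 10, 13, 18, 8, 17, 2, 22, 3, 12, 7, 16, 21, 11, 6, 15, 20, 5]
i: (SA[i-1],SA[i]) lcp shared
  1: (0,14) 1 'a'
  2: (14,19) 3 'aee'
  3: (19,1) 0 ''
  4: (1,4) 1 'b'
  5: (4,9) 0 ''
  6: (9,10) 1 'c'
  7: (10,13) 0 ''
  8: (13,18) 4 'daee'
  9: (18,8) 1 'd'
  10: (8,17) 1 'd'
  11: (17,2) 1 'd'
  12: (2,22) 0 ''
  13: (22,3) 1 'e'
  14: (3,12) 1 'e'
  15: (12,7) 2 'ed'
  16: (7,16) 2 'ed'
  17: (16,21) 1 'e'
  18: (21,11) 2 'ee'
  19: (11,6) 3 'eed'
  20: (6,15) 3 'eed'
  21: (15,20) 2 'ee'
  22: (20,5) 3 'eee'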